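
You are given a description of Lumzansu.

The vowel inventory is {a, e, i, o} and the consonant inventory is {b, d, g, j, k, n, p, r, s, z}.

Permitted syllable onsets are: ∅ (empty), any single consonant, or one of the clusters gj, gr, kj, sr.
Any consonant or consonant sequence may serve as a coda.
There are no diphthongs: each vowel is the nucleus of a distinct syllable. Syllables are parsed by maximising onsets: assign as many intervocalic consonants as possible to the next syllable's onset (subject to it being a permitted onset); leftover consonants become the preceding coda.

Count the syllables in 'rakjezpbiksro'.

Nuclei (vowels): a, e, i, o → 4 syllables.

4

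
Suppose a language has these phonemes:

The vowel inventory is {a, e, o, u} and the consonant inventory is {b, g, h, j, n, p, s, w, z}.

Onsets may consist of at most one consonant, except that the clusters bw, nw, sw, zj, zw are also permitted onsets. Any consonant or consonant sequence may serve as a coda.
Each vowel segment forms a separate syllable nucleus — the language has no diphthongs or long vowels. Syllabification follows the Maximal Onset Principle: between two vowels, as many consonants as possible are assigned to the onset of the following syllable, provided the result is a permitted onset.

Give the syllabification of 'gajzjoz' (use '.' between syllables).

gaj.zjoz

The vowels are a, o — 2 nuclei, so 2 syllables.
Between /a/ (V1) and /o/ (V2): /jzj/ splits as /j/ + /zj/ (/zj/ is the longest suffix that is a licit onset).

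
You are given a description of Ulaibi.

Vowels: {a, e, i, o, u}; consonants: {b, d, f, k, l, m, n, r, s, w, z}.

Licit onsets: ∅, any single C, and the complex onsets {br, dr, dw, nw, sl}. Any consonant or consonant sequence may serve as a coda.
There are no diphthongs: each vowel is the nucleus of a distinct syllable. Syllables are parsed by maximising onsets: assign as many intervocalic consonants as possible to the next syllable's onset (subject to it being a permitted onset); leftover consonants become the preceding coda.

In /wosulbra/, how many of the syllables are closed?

1

Nuclei (vowels): o, u, a → 3 syllables.
V1 /o/ – V2 /u/: /s/ is a single consonant, so it becomes the next onset.
V2 /u/ – V3 /a/: /lbr/ — longest licit onset from the right is /br/, leaving /l/ as coda.
Syllabification: wo.sul.bra.
Classifying each syllable: /wo/ (open), /sul/ (closed), /bra/ (open).
Closed syllables: 1.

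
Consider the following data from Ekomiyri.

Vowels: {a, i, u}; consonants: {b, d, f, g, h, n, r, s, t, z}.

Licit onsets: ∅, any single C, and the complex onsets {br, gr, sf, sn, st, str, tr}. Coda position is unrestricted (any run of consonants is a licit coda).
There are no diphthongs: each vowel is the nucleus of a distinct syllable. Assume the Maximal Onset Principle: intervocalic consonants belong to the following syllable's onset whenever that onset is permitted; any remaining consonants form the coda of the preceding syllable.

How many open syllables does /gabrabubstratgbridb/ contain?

2

The vowels are a, a, u, a, i — 5 nuclei, so 5 syllables.
V1 /a/ – V2 /a/: cluster /br/ — /br/ is itself a permitted onset, so the whole cluster goes right; preceding coda = ∅.
V2 /a/ – V3 /u/: just /b/ — single C goes to the following onset.
V3 /u/ – V4 /a/: /bstr/; trying suffixes from longest down, /str/ is the first permitted one, so coda /b/ | onset /str/.
V4 /a/ – V5 /i/: /tgbr/ — longest licit onset from the right is /br/, leaving /tg/ as coda.
Result: ga.bra.bub.stratg.bridb.
Classifying each syllable: /ga/ (open), /bra/ (open), /bub/ (closed), /stratg/ (closed), /bridb/ (closed).
Open syllables: 2.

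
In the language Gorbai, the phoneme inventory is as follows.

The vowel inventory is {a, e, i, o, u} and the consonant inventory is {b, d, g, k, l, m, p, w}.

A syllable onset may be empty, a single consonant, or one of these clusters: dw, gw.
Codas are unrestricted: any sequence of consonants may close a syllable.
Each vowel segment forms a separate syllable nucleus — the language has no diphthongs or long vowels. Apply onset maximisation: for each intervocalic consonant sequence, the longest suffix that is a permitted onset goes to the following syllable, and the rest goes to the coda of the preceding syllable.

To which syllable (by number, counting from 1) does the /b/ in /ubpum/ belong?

1

Nuclei (vowels): u, u → 2 syllables.
V1 /u/ – V2 /u/: /bp/ — longest licit onset from the right is /p/, leaving /b/ as coda.
Putting it together: ub.pum.
The /b/ is in the coda of syllable 1 (/ub/).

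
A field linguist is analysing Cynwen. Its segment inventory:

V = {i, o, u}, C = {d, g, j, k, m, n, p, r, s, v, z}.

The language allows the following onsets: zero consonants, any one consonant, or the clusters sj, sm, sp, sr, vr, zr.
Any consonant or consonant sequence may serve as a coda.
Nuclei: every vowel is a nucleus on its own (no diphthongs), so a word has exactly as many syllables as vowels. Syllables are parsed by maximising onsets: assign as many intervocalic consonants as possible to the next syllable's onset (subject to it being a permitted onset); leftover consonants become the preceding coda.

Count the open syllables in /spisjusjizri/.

4

Vowels present: i, u, i, i; each is a nucleus, giving 4 syllables.
σ1/σ2 boundary: /sj/ is a licit onset in full, so it all attaches to the next syllable.
σ2/σ3 boundary: /sj/ — entire cluster is a permitted onset → onset /sj/, coda ∅.
σ3/σ4 boundary: /zr/ is a licit onset in full, so it all attaches to the next syllable.
So the parse is spi.sju.sji.zri.
Classifying each syllable: /spi/ (open), /sju/ (open), /sji/ (open), /zri/ (open).
Open syllables: 4.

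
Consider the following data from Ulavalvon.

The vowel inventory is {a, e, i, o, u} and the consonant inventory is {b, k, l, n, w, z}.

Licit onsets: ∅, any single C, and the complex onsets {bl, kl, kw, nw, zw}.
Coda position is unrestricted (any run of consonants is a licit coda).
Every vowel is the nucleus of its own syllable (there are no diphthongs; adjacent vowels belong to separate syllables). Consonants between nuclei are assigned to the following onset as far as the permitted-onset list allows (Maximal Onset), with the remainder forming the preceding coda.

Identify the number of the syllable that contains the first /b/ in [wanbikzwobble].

Vowels present: a, i, o, e; each is a nucleus, giving 4 syllables.
σ1/σ2 boundary: /nb/ — longest licit onset from the right is /b/, leaving /n/ as coda.
σ2/σ3 boundary: cluster /kzw/ — the longest permitted-onset suffix is /zw/; onset = /zw/, preceding coda = /k/.
σ3/σ4 boundary: /bbl/ — longest licit onset from the right is /bl/, leaving /b/ as coda.
So the parse is wan.bik.zwob.ble.
The first /b/ is in the onset of syllable 2 (/bik/).

2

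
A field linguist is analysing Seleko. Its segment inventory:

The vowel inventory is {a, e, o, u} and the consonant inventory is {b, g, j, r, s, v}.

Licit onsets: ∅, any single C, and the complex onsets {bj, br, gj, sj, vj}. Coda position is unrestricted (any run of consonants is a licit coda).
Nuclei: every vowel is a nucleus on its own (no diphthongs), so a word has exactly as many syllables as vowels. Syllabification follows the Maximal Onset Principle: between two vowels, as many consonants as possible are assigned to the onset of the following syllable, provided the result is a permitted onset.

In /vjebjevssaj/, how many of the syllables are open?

Nuclei (vowels): e, e, a → 3 syllables.
σ1/σ2 boundary: cluster /bj/ — /bj/ is itself a permitted onset, so the whole cluster goes right; preceding coda = ∅.
σ2/σ3 boundary: cluster /vss/ — the longest permitted-onset suffix is /s/; onset = /s/, preceding coda = /vs/.
Result: vje.bjevs.saj.
Classifying each syllable: /vje/ (open), /bjevs/ (closed), /saj/ (closed).
Open syllables: 1.

1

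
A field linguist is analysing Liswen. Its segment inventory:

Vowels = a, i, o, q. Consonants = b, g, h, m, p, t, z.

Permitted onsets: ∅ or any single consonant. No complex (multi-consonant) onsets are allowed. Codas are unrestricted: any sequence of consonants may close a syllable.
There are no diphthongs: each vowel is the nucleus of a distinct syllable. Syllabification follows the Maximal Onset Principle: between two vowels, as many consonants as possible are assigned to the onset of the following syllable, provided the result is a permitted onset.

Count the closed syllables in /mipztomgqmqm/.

3

Vowels present: i, o, q, q; each is a nucleus, giving 4 syllables.
Between /i/ (V1) and /o/ (V2): /pzt/; trying suffixes from longest down, /t/ is the first permitted one, so coda /pz/ | onset /t/.
Between /o/ (V2) and /q/ (V3): /mg/; trying suffixes from longest down, /g/ is the first permitted one, so coda /m/ | onset /g/.
Between /q/ (V3) and /q/ (V4): /m/ → onset of the next syllable (single consonants are always licit onsets).
Syllabification: mipz.tom.gq.mqm.
Classifying each syllable: /mipz/ (closed), /tom/ (closed), /gq/ (open), /mqm/ (closed).
Closed syllables: 3.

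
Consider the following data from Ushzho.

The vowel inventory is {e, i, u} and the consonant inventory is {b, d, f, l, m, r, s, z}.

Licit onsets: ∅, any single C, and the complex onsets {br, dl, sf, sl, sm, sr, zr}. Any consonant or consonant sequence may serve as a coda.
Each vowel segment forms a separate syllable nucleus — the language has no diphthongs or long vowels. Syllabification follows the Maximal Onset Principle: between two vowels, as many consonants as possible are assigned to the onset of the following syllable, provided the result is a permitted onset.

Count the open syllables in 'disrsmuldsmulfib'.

Nuclei (vowels): i, u, u, i → 4 syllables.
σ1/σ2 boundary: /srsm/; trying suffixes from longest down, /sm/ is the first permitted one, so coda /sr/ | onset /sm/.
σ2/σ3 boundary: /ldsm/; trying suffixes from longest down, /sm/ is the first permitted one, so coda /ld/ | onset /sm/.
σ3/σ4 boundary: /lf/ splits as /l/ + /f/ (/f/ is the longest suffix that is a licit onset).
Result: disr.smuld.smul.fib.
Classifying each syllable: /disr/ (closed), /smuld/ (closed), /smul/ (closed), /fib/ (closed).
Open syllables: 0.

0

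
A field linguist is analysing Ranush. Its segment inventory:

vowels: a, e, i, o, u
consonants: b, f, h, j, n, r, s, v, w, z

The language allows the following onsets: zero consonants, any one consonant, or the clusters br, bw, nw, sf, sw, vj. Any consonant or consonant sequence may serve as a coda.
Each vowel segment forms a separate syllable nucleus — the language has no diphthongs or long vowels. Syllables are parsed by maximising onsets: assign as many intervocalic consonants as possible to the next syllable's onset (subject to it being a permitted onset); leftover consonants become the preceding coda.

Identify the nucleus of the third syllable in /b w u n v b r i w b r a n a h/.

Nuclei (vowels): u, i, a, a → 4 syllables.
The third nucleus (vowel 3 from the left) is /a/.

a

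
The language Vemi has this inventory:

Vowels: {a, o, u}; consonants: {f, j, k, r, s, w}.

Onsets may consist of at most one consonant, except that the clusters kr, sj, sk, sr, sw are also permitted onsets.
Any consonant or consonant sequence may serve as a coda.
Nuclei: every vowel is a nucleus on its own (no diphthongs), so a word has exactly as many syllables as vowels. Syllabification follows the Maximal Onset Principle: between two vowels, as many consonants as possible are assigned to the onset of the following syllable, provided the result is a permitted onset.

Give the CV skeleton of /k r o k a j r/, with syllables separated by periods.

CCV.CVCC

Vowels present: o, a; each is a nucleus, giving 2 syllables.
Between /o/ (V1) and /a/ (V2): just /k/ — single C goes to the following onset.
So the parse is kro.kajr.
Mapping each syllable to C/V: /kro/ → CCV, /kajr/ → CVCC.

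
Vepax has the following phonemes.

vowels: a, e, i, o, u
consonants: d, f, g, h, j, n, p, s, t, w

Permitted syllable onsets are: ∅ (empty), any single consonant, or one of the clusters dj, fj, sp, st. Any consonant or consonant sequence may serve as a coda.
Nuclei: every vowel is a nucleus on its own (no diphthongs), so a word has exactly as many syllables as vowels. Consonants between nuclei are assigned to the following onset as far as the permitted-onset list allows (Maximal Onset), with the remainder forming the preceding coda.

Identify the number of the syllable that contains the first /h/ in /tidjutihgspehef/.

3

Vowels present: i, u, i, e, e; each is a nucleus, giving 5 syllables.
/i…u/ gap (V1→V2): cluster /dj/ — /dj/ is itself a permitted onset, so the whole cluster goes right; preceding coda = ∅.
/u…i/ gap (V2→V3): just /t/ — single C goes to the following onset.
/i…e/ gap (V3→V4): cluster /hgsp/ — the longest permitted-onset suffix is /sp/; onset = /sp/, preceding coda = /hg/.
/e…e/ gap (V4→V5): just /h/ — single C goes to the following onset.
Syllabification: ti.dju.tihg.spe.hef.
The first /h/ is in the coda of syllable 3 (/tihg/).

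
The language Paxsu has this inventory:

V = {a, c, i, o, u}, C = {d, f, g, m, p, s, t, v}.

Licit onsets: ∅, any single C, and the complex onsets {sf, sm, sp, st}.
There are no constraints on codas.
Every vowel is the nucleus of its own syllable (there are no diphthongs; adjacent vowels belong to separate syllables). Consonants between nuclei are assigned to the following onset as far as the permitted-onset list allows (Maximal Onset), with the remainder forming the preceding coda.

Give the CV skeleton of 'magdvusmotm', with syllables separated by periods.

CVCC.CV.CCVCC

Vowels present: a, u, o; each is a nucleus, giving 3 syllables.
Between /a/ (V1) and /u/ (V2): /gdv/ splits as /gd/ + /v/ (/v/ is the longest suffix that is a licit onset).
Between /u/ (V2) and /o/ (V3): /sm/ is a licit onset in full, so it all attaches to the next syllable.
Result: magd.vu.smotm.
Mapping each syllable to C/V: /magd/ → CVCC, /vu/ → CV, /smotm/ → CCVCC.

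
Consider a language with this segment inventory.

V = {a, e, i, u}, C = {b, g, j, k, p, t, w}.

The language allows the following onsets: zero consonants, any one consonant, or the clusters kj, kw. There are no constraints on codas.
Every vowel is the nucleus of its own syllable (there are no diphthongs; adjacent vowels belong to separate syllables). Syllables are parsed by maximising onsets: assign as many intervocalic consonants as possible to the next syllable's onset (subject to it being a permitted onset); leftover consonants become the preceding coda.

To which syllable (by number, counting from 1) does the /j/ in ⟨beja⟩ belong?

Nuclei (vowels): e, a → 2 syllables.
σ1/σ2 boundary: just /j/ — single C goes to the following onset.
Result: be.ja.
The /j/ is in the onset of syllable 2 (/ja/).

2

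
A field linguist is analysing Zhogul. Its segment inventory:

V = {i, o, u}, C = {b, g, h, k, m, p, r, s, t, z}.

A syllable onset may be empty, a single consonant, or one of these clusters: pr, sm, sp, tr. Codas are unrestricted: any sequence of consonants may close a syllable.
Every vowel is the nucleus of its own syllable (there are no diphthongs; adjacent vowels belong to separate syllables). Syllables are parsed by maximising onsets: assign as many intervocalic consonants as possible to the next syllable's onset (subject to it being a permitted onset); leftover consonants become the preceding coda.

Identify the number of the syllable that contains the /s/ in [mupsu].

2

Vowels present: u, u; each is a nucleus, giving 2 syllables.
Between /u/ (V1) and /u/ (V2): /ps/ splits as /p/ + /s/ (/s/ is the longest suffix that is a licit onset).
Syllabification: mup.su.
The /s/ is in the onset of syllable 2 (/su/).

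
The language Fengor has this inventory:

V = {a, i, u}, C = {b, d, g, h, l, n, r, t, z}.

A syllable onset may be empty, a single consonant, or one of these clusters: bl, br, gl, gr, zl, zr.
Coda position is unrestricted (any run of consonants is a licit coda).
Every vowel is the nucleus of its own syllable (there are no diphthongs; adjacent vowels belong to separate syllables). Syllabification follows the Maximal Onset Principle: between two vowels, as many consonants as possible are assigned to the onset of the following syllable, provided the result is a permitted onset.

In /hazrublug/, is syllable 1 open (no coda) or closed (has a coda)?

open

Vowels present: a, u, u; each is a nucleus, giving 3 syllables.
σ1/σ2 boundary: /zr/ — entire cluster is a permitted onset → onset /zr/, coda ∅.
σ2/σ3 boundary: cluster /bl/ — /bl/ is itself a permitted onset, so the whole cluster goes right; preceding coda = ∅.
Result: ha.zru.blug.
Syllable 1 is /ha/; it ends in its nucleus with no coda, so it is open.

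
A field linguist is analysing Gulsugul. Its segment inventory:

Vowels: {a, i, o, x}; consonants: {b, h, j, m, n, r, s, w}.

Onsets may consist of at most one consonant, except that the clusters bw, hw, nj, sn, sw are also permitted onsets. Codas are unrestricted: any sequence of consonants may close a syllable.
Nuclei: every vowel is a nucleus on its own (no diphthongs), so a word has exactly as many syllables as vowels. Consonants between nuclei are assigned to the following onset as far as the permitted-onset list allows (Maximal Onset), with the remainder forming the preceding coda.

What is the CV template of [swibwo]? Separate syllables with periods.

Nuclei (vowels): i, o → 2 syllables.
/i…o/ gap (V1→V2): cluster /bw/ — /bw/ is itself a permitted onset, so the whole cluster goes right; preceding coda = ∅.
Putting it together: swi.bwo.
Mapping each syllable to C/V: /swi/ → CCV, /bwo/ → CCV.

CCV.CCV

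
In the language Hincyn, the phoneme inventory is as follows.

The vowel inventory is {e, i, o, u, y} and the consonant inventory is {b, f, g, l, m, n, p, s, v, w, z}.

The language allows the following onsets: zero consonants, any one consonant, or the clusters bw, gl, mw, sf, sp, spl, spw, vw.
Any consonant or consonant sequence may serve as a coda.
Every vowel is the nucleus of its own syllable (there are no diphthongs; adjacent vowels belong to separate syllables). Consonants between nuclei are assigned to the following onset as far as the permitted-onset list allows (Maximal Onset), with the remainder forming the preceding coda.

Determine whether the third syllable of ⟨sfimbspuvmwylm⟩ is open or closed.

closed

Vowels present: i, u, y; each is a nucleus, giving 3 syllables.
σ1/σ2 boundary: cluster /mbsp/ — the longest permitted-onset suffix is /sp/; onset = /sp/, preceding coda = /mb/.
σ2/σ3 boundary: /vmw/; trying suffixes from longest down, /mw/ is the first permitted one, so coda /v/ | onset /mw/.
So the parse is sfimb.spuv.mwylm.
Syllable 3 is /mwylm/ with coda /lm/, so it is closed.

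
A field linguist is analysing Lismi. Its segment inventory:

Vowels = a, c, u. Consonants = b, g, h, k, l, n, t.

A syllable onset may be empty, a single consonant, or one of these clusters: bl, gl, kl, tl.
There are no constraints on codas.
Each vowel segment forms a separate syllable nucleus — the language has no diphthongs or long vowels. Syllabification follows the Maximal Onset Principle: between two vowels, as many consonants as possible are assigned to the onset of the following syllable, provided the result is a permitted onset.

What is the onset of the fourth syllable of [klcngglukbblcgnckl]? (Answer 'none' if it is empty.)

n

The vowels are c, u, c, c — 4 nuclei, so 4 syllables.
σ1/σ2 boundary: cluster /nggl/ — the longest permitted-onset suffix is /gl/; onset = /gl/, preceding coda = /ng/.
σ2/σ3 boundary: /kbbl/ splits as /kb/ + /bl/ (/bl/ is the longest suffix that is a licit onset).
σ3/σ4 boundary: /gn/; trying suffixes from longest down, /n/ is the first permitted one, so coda /g/ | onset /n/.
So the parse is klcng.glukb.blcg.nckl.
Syllable 4 is /nckl/: onset /n/, nucleus /c/, coda /kl/.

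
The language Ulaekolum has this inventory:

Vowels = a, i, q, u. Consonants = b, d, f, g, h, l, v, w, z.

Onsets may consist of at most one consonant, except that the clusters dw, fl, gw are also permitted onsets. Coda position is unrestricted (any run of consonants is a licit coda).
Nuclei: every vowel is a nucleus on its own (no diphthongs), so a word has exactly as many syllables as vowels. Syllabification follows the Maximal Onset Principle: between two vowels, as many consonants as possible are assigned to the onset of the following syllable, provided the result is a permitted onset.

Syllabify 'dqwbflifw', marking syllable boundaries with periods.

Nuclei (vowels): q, i → 2 syllables.
Between /q/ (V1) and /i/ (V2): /wbfl/ — longest licit onset from the right is /fl/, leaving /wb/ as coda.

dqwb.flifw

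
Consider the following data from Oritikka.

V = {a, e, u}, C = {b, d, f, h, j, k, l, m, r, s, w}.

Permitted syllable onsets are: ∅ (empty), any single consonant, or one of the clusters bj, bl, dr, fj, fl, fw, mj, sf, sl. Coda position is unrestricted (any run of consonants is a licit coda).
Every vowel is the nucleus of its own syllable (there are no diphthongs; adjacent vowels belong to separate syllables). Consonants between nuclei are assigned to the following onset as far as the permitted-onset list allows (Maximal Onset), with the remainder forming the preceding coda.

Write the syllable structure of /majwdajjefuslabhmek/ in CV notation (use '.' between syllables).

CVCC.CVC.CV.CV.CCVCC.CVC

Vowels present: a, a, e, u, a, e; each is a nucleus, giving 6 syllables.
σ1/σ2 boundary: /jwd/ splits as /jw/ + /d/ (/d/ is the longest suffix that is a licit onset).
σ2/σ3 boundary: /jj/; trying suffixes from longest down, /j/ is the first permitted one, so coda /j/ | onset /j/.
σ3/σ4 boundary: /f/ is a single consonant, so it becomes the next onset.
σ4/σ5 boundary: /sl/ is a licit onset in full, so it all attaches to the next syllable.
σ5/σ6 boundary: /bhm/ — longest licit onset from the right is /m/, leaving /bh/ as coda.
Result: majw.daj.je.fu.slabh.mek.
Mapping each syllable to C/V: /majw/ → CVCC, /daj/ → CVC, /je/ → CV, /fu/ → CV, /slabh/ → CCVCC, /mek/ → CVC.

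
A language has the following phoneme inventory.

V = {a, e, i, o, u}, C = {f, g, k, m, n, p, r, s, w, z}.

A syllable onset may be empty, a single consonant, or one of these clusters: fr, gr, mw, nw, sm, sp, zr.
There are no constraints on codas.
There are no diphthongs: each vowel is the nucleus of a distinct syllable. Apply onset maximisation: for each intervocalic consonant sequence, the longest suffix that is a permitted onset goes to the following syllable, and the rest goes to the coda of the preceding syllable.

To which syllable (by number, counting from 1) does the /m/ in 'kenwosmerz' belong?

3

The vowels are e, o, e — 3 nuclei, so 3 syllables.
σ1/σ2 boundary: /nw/ is a licit onset in full, so it all attaches to the next syllable.
σ2/σ3 boundary: /sm/ — entire cluster is a permitted onset → onset /sm/, coda ∅.
So the parse is ke.nwo.smerz.
The /m/ is in the onset of syllable 3 (/smerz/).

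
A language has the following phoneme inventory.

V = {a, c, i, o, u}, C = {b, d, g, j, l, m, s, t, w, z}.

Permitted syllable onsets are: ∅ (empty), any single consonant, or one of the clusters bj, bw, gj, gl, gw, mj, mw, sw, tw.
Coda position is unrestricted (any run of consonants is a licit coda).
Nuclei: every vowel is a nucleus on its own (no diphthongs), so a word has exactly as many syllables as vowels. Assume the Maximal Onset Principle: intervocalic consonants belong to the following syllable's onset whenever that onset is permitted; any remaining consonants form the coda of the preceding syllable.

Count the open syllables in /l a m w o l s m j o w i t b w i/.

Nuclei (vowels): a, o, o, i, i → 5 syllables.
σ1/σ2 boundary: /mw/ is a licit onset in full, so it all attaches to the next syllable.
σ2/σ3 boundary: /lsmj/; trying suffixes from longest down, /mj/ is the first permitted one, so coda /ls/ | onset /mj/.
σ3/σ4 boundary: /w/ is a single consonant, so it becomes the next onset.
σ4/σ5 boundary: /tbw/ splits as /t/ + /bw/ (/bw/ is the longest suffix that is a licit onset).
Putting it together: la.mwols.mjo.wit.bwi.
Classifying each syllable: /la/ (open), /mwols/ (closed), /mjo/ (open), /wit/ (closed), /bwi/ (open).
Open syllables: 3.

3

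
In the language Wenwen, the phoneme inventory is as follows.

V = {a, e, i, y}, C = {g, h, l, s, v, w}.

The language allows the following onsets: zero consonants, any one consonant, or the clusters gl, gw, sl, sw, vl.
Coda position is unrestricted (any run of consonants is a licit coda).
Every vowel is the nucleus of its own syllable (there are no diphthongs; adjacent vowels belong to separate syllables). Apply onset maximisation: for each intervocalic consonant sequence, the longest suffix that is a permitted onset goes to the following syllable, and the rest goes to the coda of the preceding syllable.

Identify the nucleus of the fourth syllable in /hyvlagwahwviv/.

i

The vowels are y, a, a, i — 4 nuclei, so 4 syllables.
The fourth nucleus (vowel 4 from the left) is /i/.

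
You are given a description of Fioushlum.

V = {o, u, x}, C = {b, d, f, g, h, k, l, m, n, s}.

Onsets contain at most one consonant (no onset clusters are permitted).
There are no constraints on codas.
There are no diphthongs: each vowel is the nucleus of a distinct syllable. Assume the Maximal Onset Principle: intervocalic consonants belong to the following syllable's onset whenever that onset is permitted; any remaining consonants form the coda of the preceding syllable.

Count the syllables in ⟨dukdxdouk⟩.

4

Vowels present: u, x, o, u; each is a nucleus, giving 4 syllables.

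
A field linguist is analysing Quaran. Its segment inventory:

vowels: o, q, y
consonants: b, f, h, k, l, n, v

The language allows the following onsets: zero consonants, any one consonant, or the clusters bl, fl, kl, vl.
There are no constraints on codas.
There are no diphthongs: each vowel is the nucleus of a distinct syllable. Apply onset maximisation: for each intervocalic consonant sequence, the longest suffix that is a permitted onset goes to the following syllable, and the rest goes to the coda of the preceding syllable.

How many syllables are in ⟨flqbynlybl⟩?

Vowels present: q, y, y; each is a nucleus, giving 3 syllables.

3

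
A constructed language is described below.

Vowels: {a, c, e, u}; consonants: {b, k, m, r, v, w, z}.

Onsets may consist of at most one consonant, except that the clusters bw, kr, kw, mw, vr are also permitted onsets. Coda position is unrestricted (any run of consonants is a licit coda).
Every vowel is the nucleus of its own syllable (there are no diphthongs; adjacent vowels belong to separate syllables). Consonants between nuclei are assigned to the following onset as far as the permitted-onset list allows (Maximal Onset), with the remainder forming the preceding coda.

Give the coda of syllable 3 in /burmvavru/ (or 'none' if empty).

Vowels present: u, a, u; each is a nucleus, giving 3 syllables.
V1 /u/ – V2 /a/: cluster /rmv/ — the longest permitted-onset suffix is /v/; onset = /v/, preceding coda = /rm/.
V2 /a/ – V3 /u/: /vr/ — entire cluster is a permitted onset → onset /vr/, coda ∅.
Syllabification: burm.va.vru.
Syllable 3 is /vru/: onset /vr/, nucleus /u/, coda ∅.

none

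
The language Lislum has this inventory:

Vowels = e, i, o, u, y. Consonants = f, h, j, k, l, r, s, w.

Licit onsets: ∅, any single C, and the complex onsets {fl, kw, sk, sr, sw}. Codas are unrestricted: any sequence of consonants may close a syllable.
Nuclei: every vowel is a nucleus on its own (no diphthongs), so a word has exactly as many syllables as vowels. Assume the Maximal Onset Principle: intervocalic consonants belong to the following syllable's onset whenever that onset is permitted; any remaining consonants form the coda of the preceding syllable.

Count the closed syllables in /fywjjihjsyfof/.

3

Vowels present: y, i, y, o; each is a nucleus, giving 4 syllables.
Between /y/ (V1) and /i/ (V2): /wjj/ splits as /wj/ + /j/ (/j/ is the longest suffix that is a licit onset).
Between /i/ (V2) and /y/ (V3): /hjs/; trying suffixes from longest down, /s/ is the first permitted one, so coda /hj/ | onset /s/.
Between /y/ (V3) and /o/ (V4): just /f/ — single C goes to the following onset.
Putting it together: fywj.jihj.sy.fof.
Classifying each syllable: /fywj/ (closed), /jihj/ (closed), /sy/ (open), /fof/ (closed).
Closed syllables: 3.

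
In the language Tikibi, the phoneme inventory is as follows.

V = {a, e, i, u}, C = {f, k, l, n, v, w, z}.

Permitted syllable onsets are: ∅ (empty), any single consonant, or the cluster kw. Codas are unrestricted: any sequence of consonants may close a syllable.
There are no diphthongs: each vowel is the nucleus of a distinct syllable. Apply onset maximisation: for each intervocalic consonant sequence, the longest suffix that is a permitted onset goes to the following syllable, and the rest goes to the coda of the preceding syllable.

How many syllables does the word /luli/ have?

2

Vowels present: u, i; each is a nucleus, giving 2 syllables.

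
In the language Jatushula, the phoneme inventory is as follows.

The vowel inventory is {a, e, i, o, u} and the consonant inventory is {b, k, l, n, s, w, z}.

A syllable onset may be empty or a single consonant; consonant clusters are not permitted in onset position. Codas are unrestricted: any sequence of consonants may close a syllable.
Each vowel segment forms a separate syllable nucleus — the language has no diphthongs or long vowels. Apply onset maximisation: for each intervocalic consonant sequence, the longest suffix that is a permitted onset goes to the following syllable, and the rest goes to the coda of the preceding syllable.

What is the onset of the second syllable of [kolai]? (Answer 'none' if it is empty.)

The vowels are o, a, i — 3 nuclei, so 3 syllables.
Between /o/ (V1) and /a/ (V2): /l/ is a single consonant, so it becomes the next onset.
Between /a/ (V2) and /i/ (V3): no consonants, so the boundary falls immediately after /a/.
Syllabification: ko.la.i.
Syllable 2 is /la/: onset /l/, nucleus /a/, coda ∅.

l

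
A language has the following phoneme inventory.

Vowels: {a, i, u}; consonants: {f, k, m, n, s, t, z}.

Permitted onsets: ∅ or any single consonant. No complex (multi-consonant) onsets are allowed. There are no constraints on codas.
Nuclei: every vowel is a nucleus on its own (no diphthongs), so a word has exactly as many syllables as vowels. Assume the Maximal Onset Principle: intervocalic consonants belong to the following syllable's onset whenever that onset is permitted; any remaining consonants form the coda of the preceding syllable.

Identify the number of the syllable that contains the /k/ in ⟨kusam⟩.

1

Vowels present: u, a; each is a nucleus, giving 2 syllables.
/u…a/ gap (V1→V2): /s/ → onset of the next syllable (single consonants are always licit onsets).
So the parse is ku.sam.
The /k/ is in the onset of syllable 1 (/ku/).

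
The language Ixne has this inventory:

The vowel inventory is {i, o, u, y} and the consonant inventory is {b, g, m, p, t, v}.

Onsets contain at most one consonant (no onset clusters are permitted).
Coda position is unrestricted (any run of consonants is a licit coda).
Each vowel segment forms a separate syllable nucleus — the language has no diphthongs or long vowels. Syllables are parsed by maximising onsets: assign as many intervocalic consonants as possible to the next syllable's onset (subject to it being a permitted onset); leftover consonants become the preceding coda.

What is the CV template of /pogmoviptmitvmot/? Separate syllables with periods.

The vowels are o, o, i, i, o — 5 nuclei, so 5 syllables.
V1 /o/ – V2 /o/: cluster /gm/ — the longest permitted-onset suffix is /m/; onset = /m/, preceding coda = /g/.
V2 /o/ – V3 /i/: /v/ → onset of the next syllable (single consonants are always licit onsets).
V3 /i/ – V4 /i/: /ptm/ splits as /pt/ + /m/ (/m/ is the longest suffix that is a licit onset).
V4 /i/ – V5 /o/: /tvm/ — longest licit onset from the right is /m/, leaving /tv/ as coda.
Result: pog.mo.vipt.mitv.mot.
Mapping each syllable to C/V: /pog/ → CVC, /mo/ → CV, /vipt/ → CVCC, /mitv/ → CVCC, /mot/ → CVC.

CVC.CV.CVCC.CVCC.CVC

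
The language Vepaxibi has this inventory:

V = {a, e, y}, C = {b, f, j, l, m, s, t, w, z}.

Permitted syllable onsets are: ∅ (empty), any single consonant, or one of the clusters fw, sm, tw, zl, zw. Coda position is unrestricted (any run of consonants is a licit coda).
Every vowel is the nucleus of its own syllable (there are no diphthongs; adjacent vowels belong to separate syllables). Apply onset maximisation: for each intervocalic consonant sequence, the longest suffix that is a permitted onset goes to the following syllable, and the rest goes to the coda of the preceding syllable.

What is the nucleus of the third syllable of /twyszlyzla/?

The vowels are y, y, a — 3 nuclei, so 3 syllables.
The third nucleus (vowel 3 from the left) is /a/.

a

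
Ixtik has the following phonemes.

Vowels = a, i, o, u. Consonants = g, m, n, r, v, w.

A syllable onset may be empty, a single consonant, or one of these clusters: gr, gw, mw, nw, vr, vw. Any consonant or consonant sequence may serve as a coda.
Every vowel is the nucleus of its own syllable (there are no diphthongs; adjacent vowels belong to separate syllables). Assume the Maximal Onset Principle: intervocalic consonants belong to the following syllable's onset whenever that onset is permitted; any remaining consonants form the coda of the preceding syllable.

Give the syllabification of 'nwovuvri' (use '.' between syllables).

Vowels present: o, u, i; each is a nucleus, giving 3 syllables.
Between /o/ (V1) and /u/ (V2): /v/ → onset of the next syllable (single consonants are always licit onsets).
Between /u/ (V2) and /i/ (V3): /vr/ is a licit onset in full, so it all attaches to the next syllable.

nwo.vu.vri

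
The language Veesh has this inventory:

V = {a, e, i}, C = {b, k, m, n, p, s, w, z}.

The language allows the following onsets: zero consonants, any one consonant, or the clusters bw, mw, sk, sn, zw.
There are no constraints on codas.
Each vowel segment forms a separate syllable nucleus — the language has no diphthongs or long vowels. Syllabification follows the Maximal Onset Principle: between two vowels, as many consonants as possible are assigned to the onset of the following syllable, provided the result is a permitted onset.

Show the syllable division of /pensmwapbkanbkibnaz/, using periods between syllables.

Nuclei (vowels): e, a, a, i, a → 5 syllables.
/e…a/ gap (V1→V2): cluster /nsmw/ — the longest permitted-onset suffix is /mw/; onset = /mw/, preceding coda = /ns/.
/a…a/ gap (V2→V3): /pbk/ — longest licit onset from the right is /k/, leaving /pb/ as coda.
/a…i/ gap (V3→V4): /nbk/ splits as /nb/ + /k/ (/k/ is the longest suffix that is a licit onset).
/i…a/ gap (V4→V5): /bn/ splits as /b/ + /n/ (/n/ is the longest suffix that is a licit onset).

pens.mwapb.kanb.kib.naz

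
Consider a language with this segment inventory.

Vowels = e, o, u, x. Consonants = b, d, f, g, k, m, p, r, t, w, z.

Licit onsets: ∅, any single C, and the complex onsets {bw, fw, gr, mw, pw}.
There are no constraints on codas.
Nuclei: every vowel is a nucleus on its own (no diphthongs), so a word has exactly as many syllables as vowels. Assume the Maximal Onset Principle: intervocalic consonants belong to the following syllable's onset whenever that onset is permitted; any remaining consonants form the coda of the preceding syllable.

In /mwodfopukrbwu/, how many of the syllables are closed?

2

Nuclei (vowels): o, o, u, u → 4 syllables.
/o…o/ gap (V1→V2): /df/ — longest licit onset from the right is /f/, leaving /d/ as coda.
/o…u/ gap (V2→V3): /p/ is a single consonant, so it becomes the next onset.
/u…u/ gap (V3→V4): /krbw/ — longest licit onset from the right is /bw/, leaving /kr/ as coda.
Putting it together: mwod.fo.pukr.bwu.
Classifying each syllable: /mwod/ (closed), /fo/ (open), /pukr/ (closed), /bwu/ (open).
Closed syllables: 2.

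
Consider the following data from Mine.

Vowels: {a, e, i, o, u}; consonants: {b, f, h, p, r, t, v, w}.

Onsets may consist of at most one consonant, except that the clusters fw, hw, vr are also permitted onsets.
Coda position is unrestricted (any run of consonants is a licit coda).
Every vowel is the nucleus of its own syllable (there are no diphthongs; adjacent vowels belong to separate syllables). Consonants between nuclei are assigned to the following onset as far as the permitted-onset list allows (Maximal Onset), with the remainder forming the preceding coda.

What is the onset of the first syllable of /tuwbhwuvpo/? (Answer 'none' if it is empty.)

Nuclei (vowels): u, u, o → 3 syllables.
V1 /u/ – V2 /u/: cluster /wbhw/ — the longest permitted-onset suffix is /hw/; onset = /hw/, preceding coda = /wb/.
V2 /u/ – V3 /o/: /vp/; trying suffixes from longest down, /p/ is the first permitted one, so coda /v/ | onset /p/.
Result: tuwb.hwuv.po.
Syllable 1 is /tuwb/: onset /t/, nucleus /u/, coda /wb/.

t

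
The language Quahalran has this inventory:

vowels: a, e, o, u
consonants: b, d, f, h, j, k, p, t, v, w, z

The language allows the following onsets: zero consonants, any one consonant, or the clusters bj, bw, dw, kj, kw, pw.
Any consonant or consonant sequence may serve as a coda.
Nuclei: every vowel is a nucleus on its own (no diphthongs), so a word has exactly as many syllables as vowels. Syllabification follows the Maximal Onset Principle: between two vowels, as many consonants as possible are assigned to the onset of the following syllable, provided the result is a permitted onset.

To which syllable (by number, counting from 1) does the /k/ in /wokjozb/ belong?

Nuclei (vowels): o, o → 2 syllables.
/o…o/ gap (V1→V2): /kj/ is a licit onset in full, so it all attaches to the next syllable.
Putting it together: wo.kjozb.
The /k/ is in the onset of syllable 2 (/kjozb/).

2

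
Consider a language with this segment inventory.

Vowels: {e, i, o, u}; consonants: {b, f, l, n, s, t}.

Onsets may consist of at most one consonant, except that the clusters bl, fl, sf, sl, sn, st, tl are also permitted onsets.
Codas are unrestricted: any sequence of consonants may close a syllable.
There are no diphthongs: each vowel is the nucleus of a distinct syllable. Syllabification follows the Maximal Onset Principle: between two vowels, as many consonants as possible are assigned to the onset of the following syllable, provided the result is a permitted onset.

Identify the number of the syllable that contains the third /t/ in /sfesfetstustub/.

4

Vowels present: e, e, u, u; each is a nucleus, giving 4 syllables.
σ1/σ2 boundary: cluster /sf/ — /sf/ is itself a permitted onset, so the whole cluster goes right; preceding coda = ∅.
σ2/σ3 boundary: cluster /tst/ — the longest permitted-onset suffix is /st/; onset = /st/, preceding coda = /t/.
σ3/σ4 boundary: /st/ — entire cluster is a permitted onset → onset /st/, coda ∅.
Syllabification: sfe.sfet.stu.stub.
The third /t/ is in the onset of syllable 4 (/stub/).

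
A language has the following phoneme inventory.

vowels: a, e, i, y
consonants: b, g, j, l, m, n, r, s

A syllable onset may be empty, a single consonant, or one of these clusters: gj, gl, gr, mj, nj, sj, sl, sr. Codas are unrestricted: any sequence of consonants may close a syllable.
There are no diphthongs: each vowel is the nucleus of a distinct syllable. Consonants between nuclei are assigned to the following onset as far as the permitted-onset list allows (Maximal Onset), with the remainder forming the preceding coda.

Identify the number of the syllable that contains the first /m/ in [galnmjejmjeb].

The vowels are a, e, e — 3 nuclei, so 3 syllables.
σ1/σ2 boundary: /lnmj/; trying suffixes from longest down, /mj/ is the first permitted one, so coda /ln/ | onset /mj/.
σ2/σ3 boundary: /jmj/ — longest licit onset from the right is /mj/, leaving /j/ as coda.
Putting it together: galn.mjej.mjeb.
The first /m/ is in the onset of syllable 2 (/mjej/).

2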